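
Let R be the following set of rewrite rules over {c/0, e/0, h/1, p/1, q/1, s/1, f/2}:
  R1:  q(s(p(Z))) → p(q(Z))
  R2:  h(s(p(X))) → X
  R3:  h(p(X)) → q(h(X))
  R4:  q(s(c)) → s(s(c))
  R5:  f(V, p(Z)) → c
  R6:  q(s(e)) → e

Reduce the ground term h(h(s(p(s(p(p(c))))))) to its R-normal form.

p(c)

1. h(h(s(p(s(p(p(c)))))))  →  h(s(p(p(c))))   [R2 at 1]
2. h(s(p(p(c))))  →  p(c)   [R2 at ε]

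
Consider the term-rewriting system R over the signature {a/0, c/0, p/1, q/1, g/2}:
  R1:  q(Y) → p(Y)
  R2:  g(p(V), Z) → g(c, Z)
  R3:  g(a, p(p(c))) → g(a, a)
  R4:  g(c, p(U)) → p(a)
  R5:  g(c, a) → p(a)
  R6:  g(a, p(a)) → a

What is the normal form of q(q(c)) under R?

1. q(q(c))  →  p(q(c))   [R1 at ε]
2. p(q(c))  →  p(p(c))   [R1 at 1]

p(p(c))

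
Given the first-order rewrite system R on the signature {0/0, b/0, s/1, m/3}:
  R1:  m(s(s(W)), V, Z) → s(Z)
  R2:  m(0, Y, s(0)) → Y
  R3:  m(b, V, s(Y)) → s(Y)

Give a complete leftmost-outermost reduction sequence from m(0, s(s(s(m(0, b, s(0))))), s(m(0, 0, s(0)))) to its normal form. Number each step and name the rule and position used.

s(s(s(b)))

1. m(0, s(s(s(m(0, b, s(0))))), s(m(0, 0, s(0))))  →  m(0, s(s(s(b))), s(m(0, 0, s(0))))   [R2 at 2.1.1.1]
2. m(0, s(s(s(b))), s(m(0, 0, s(0))))  →  m(0, s(s(s(b))), s(0))   [R2 at 3.1]
3. m(0, s(s(s(b))), s(0))  →  s(s(s(b)))   [R2 at ε]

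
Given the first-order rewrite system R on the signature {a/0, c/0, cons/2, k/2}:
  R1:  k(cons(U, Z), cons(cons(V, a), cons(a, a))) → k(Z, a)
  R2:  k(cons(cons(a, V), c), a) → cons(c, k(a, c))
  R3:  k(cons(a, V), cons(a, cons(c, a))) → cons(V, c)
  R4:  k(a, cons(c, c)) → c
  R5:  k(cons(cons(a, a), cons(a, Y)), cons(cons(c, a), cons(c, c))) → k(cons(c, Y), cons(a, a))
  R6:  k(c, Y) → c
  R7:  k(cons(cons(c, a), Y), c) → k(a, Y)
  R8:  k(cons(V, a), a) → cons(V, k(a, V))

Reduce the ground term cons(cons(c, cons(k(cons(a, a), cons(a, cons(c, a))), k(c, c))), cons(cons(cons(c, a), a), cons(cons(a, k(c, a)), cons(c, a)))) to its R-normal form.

1. cons(cons(c, cons(k(cons(a, a), cons(a, cons(c, a))), k(c, c))), cons(cons(cons(c, a), a), cons(cons(a, k(c, a)), cons(c, a))))  →  cons(cons(c, cons(cons(a, c), k(c, c))), cons(cons(cons(c, a), a), cons(cons(a, k(c, a)), cons(c, a))))   [R3 at 1.2.1]
2. cons(cons(c, cons(cons(a, c), k(c, c))), cons(cons(cons(c, a), a), cons(cons(a, k(c, a)), cons(c, a))))  →  cons(cons(c, cons(cons(a, c), c)), cons(cons(cons(c, a), a), cons(cons(a, k(c, a)), cons(c, a))))   [R6 at 1.2.2]
3. cons(cons(c, cons(cons(a, c), c)), cons(cons(cons(c, a), a), cons(cons(a, k(c, a)), cons(c, a))))  →  cons(cons(c, cons(cons(a, c), c)), cons(cons(cons(c, a), a), cons(cons(a, c), cons(c, a))))   [R6 at 2.2.1.2]

cons(cons(c, cons(cons(a, c), c)), cons(cons(cons(c, a), a), cons(cons(a, c), cons(c, a))))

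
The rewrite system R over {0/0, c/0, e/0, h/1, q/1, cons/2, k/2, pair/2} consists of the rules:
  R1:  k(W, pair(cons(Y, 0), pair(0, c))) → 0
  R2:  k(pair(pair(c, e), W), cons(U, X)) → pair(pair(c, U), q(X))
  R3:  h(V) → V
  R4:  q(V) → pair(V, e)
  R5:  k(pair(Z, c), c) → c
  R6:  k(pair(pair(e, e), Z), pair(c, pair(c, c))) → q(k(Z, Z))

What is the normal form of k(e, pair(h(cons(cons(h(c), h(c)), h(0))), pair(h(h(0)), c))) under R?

1. k(e, pair(h(cons(cons(h(c), h(c)), h(0))), pair(h(h(0)), c)))  →  k(e, pair(cons(cons(h(c), h(c)), h(0)), pair(h(h(0)), c)))   [R3 at 2.1]
2. k(e, pair(cons(cons(h(c), h(c)), h(0)), pair(h(h(0)), c)))  →  k(e, pair(cons(cons(c, h(c)), h(0)), pair(h(h(0)), c)))   [R3 at 2.1.1.1]
3. k(e, pair(cons(cons(c, h(c)), h(0)), pair(h(h(0)), c)))  →  k(e, pair(cons(cons(c, c), h(0)), pair(h(h(0)), c)))   [R3 at 2.1.1.2]
4. k(e, pair(cons(cons(c, c), h(0)), pair(h(h(0)), c)))  →  k(e, pair(cons(cons(c, c), 0), pair(h(h(0)), c)))   [R3 at 2.1.2]
5. k(e, pair(cons(cons(c, c), 0), pair(h(h(0)), c)))  →  k(e, pair(cons(cons(c, c), 0), pair(h(0), c)))   [R3 at 2.2.1]
6. k(e, pair(cons(cons(c, c), 0), pair(h(0), c)))  →  k(e, pair(cons(cons(c, c), 0), pair(0, c)))   [R3 at 2.2.1]
7. k(e, pair(cons(cons(c, c), 0), pair(0, c)))  →  0   [R1 at ε]

0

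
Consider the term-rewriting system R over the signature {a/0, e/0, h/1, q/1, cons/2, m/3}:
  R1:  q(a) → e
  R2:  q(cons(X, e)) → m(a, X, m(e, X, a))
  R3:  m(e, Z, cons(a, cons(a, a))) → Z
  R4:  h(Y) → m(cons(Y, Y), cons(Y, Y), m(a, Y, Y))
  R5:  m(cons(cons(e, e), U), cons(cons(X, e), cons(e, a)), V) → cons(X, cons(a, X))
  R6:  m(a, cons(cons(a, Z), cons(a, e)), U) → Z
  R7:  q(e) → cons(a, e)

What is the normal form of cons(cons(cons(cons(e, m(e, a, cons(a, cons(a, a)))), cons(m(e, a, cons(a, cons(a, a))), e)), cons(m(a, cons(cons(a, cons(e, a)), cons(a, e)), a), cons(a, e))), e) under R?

cons(cons(cons(cons(e, a), cons(a, e)), cons(cons(e, a), cons(a, e))), e)

1. cons(cons(cons(cons(e, m(e, a, cons(a, cons(a, a)))), cons(m(e, a, cons(a, cons(a, a))), e)), cons(m(a, cons(cons(a, cons(e, a)), cons(a, e)), a), cons(a, e))), e)  →  cons(cons(cons(cons(e, a), cons(m(e, a, cons(a, cons(a, a))), e)), cons(m(a, cons(cons(a, cons(e, a)), cons(a, e)), a), cons(a, e))), e)   [R3 at 1.1.1.2]
2. cons(cons(cons(cons(e, a), cons(m(e, a, cons(a, cons(a, a))), e)), cons(m(a, cons(cons(a, cons(e, a)), cons(a, e)), a), cons(a, e))), e)  →  cons(cons(cons(cons(e, a), cons(a, e)), cons(m(a, cons(cons(a, cons(e, a)), cons(a, e)), a), cons(a, e))), e)   [R3 at 1.1.2.1]
3. cons(cons(cons(cons(e, a), cons(a, e)), cons(m(a, cons(cons(a, cons(e, a)), cons(a, e)), a), cons(a, e))), e)  →  cons(cons(cons(cons(e, a), cons(a, e)), cons(cons(e, a), cons(a, e))), e)   [R6 at 1.2.1]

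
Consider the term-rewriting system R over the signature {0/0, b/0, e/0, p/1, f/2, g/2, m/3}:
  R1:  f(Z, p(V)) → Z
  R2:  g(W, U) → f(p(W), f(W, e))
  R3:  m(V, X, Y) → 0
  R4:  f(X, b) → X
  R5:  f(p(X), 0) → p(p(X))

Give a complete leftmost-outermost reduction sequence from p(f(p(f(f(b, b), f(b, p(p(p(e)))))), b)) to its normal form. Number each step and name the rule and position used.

p(p(b))

1. p(f(p(f(f(b, b), f(b, p(p(p(e)))))), b))  →  p(p(f(f(b, b), f(b, p(p(p(e)))))))   [R4 at 1]
2. p(p(f(f(b, b), f(b, p(p(p(e)))))))  →  p(p(f(b, f(b, p(p(p(e)))))))   [R4 at 1.1.1]
3. p(p(f(b, f(b, p(p(p(e)))))))  →  p(p(f(b, b)))   [R1 at 1.1.2]
4. p(p(f(b, b)))  →  p(p(b))   [R4 at 1.1]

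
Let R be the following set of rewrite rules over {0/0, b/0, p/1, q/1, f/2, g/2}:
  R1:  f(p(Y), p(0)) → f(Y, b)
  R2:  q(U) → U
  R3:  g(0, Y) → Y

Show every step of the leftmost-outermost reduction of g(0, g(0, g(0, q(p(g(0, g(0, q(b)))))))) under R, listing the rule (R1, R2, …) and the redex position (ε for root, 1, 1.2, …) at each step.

1. g(0, g(0, g(0, q(p(g(0, g(0, q(b))))))))  →  g(0, g(0, q(p(g(0, g(0, q(b)))))))   [R3 at ε]
2. g(0, g(0, q(p(g(0, g(0, q(b)))))))  →  g(0, q(p(g(0, g(0, q(b))))))   [R3 at ε]
3. g(0, q(p(g(0, g(0, q(b))))))  →  q(p(g(0, g(0, q(b)))))   [R3 at ε]
4. q(p(g(0, g(0, q(b)))))  →  p(g(0, g(0, q(b))))   [R2 at ε]
5. p(g(0, g(0, q(b))))  →  p(g(0, q(b)))   [R3 at 1]
6. p(g(0, q(b)))  →  p(q(b))   [R3 at 1]
7. p(q(b))  →  p(b)   [R2 at 1]

p(b)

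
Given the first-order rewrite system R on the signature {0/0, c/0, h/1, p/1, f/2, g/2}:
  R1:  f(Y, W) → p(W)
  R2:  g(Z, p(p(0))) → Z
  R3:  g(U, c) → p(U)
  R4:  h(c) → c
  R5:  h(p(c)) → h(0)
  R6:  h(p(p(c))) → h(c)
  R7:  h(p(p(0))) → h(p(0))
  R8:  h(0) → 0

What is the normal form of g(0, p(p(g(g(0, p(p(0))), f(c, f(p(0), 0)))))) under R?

0

1. g(0, p(p(g(g(0, p(p(0))), f(c, f(p(0), 0))))))  →  g(0, p(p(g(0, f(c, f(p(0), 0))))))   [R2 at 2.1.1.1]
2. g(0, p(p(g(0, f(c, f(p(0), 0))))))  →  g(0, p(p(g(0, p(f(p(0), 0))))))   [R1 at 2.1.1.2]
3. g(0, p(p(g(0, p(f(p(0), 0))))))  →  g(0, p(p(g(0, p(p(0))))))   [R1 at 2.1.1.2.1]
4. g(0, p(p(g(0, p(p(0))))))  →  g(0, p(p(0)))   [R2 at 2.1.1]
5. g(0, p(p(0)))  →  0   [R2 at ε]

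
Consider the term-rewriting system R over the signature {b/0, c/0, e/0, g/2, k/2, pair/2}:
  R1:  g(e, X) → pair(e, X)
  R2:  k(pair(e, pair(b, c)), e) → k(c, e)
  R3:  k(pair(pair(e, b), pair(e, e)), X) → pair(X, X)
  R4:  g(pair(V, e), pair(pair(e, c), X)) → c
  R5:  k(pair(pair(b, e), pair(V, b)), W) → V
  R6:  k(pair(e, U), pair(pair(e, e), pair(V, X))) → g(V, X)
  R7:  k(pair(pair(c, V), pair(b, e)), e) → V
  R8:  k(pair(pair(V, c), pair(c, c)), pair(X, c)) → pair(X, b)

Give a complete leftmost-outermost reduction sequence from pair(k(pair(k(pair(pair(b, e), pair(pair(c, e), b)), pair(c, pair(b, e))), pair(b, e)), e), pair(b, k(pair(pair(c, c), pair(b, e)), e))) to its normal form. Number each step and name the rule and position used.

pair(e, pair(b, c))

1. pair(k(pair(k(pair(pair(b, e), pair(pair(c, e), b)), pair(c, pair(b, e))), pair(b, e)), e), pair(b, k(pair(pair(c, c), pair(b, e)), e)))  →  pair(k(pair(pair(c, e), pair(b, e)), e), pair(b, k(pair(pair(c, c), pair(b, e)), e)))   [R5 at 1.1.1]
2. pair(k(pair(pair(c, e), pair(b, e)), e), pair(b, k(pair(pair(c, c), pair(b, e)), e)))  →  pair(e, pair(b, k(pair(pair(c, c), pair(b, e)), e)))   [R7 at 1]
3. pair(e, pair(b, k(pair(pair(c, c), pair(b, e)), e)))  →  pair(e, pair(b, c))   [R7 at 2.2]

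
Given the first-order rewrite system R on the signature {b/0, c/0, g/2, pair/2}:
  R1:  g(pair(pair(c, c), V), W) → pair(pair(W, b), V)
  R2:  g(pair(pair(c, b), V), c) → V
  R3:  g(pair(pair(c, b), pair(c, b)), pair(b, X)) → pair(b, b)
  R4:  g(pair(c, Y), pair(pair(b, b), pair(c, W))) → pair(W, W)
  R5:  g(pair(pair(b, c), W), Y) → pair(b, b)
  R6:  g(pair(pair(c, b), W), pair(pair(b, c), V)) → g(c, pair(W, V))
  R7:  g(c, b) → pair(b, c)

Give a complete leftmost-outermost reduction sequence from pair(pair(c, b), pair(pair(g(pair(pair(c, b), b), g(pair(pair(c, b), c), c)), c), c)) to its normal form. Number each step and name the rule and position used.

1. pair(pair(c, b), pair(pair(g(pair(pair(c, b), b), g(pair(pair(c, b), c), c)), c), c))  →  pair(pair(c, b), pair(pair(g(pair(pair(c, b), b), c), c), c))   [R2 at 2.1.1.2]
2. pair(pair(c, b), pair(pair(g(pair(pair(c, b), b), c), c), c))  →  pair(pair(c, b), pair(pair(b, c), c))   [R2 at 2.1.1]

pair(pair(c, b), pair(pair(b, c), c))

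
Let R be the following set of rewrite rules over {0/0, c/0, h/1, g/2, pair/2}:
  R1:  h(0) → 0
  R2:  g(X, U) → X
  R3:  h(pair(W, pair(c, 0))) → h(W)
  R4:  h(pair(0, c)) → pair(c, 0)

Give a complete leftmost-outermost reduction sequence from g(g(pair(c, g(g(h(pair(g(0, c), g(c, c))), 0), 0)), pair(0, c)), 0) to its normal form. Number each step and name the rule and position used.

1. g(g(pair(c, g(g(h(pair(g(0, c), g(c, c))), 0), 0)), pair(0, c)), 0)  →  g(pair(c, g(g(h(pair(g(0, c), g(c, c))), 0), 0)), pair(0, c))   [R2 at ε]
2. g(pair(c, g(g(h(pair(g(0, c), g(c, c))), 0), 0)), pair(0, c))  →  pair(c, g(g(h(pair(g(0, c), g(c, c))), 0), 0))   [R2 at ε]
3. pair(c, g(g(h(pair(g(0, c), g(c, c))), 0), 0))  →  pair(c, g(h(pair(g(0, c), g(c, c))), 0))   [R2 at 2]
4. pair(c, g(h(pair(g(0, c), g(c, c))), 0))  →  pair(c, h(pair(g(0, c), g(c, c))))   [R2 at 2]
5. pair(c, h(pair(g(0, c), g(c, c))))  →  pair(c, h(pair(0, g(c, c))))   [R2 at 2.1.1]
6. pair(c, h(pair(0, g(c, c))))  →  pair(c, h(pair(0, c)))   [R2 at 2.1.2]
7. pair(c, h(pair(0, c)))  →  pair(c, pair(c, 0))   [R4 at 2]

pair(c, pair(c, 0))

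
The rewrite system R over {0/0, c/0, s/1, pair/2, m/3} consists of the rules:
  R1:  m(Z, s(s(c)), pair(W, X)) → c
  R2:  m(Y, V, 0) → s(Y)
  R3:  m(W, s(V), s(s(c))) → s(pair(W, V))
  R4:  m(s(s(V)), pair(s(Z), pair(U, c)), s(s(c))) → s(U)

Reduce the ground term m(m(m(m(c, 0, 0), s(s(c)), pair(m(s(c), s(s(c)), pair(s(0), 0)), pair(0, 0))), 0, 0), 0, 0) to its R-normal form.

1. m(m(m(m(c, 0, 0), s(s(c)), pair(m(s(c), s(s(c)), pair(s(0), 0)), pair(0, 0))), 0, 0), 0, 0)  →  s(m(m(m(c, 0, 0), s(s(c)), pair(m(s(c), s(s(c)), pair(s(0), 0)), pair(0, 0))), 0, 0))   [R2 at ε]
2. s(m(m(m(c, 0, 0), s(s(c)), pair(m(s(c), s(s(c)), pair(s(0), 0)), pair(0, 0))), 0, 0))  →  s(s(m(m(c, 0, 0), s(s(c)), pair(m(s(c), s(s(c)), pair(s(0), 0)), pair(0, 0)))))   [R2 at 1]
3. s(s(m(m(c, 0, 0), s(s(c)), pair(m(s(c), s(s(c)), pair(s(0), 0)), pair(0, 0)))))  →  s(s(c))   [R1 at 1.1]

s(s(c))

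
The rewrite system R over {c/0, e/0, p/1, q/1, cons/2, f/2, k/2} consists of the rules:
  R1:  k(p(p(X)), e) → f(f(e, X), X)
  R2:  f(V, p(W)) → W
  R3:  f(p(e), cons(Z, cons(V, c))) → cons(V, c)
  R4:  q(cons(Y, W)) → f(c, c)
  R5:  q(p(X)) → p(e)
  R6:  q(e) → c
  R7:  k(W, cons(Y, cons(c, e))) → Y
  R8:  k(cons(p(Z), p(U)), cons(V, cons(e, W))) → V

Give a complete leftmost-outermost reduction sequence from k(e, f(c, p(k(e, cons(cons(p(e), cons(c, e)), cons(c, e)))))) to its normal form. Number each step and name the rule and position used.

1. k(e, f(c, p(k(e, cons(cons(p(e), cons(c, e)), cons(c, e))))))  →  k(e, k(e, cons(cons(p(e), cons(c, e)), cons(c, e))))   [R2 at 2]
2. k(e, k(e, cons(cons(p(e), cons(c, e)), cons(c, e))))  →  k(e, cons(p(e), cons(c, e)))   [R7 at 2]
3. k(e, cons(p(e), cons(c, e)))  →  p(e)   [R7 at ε]

p(e)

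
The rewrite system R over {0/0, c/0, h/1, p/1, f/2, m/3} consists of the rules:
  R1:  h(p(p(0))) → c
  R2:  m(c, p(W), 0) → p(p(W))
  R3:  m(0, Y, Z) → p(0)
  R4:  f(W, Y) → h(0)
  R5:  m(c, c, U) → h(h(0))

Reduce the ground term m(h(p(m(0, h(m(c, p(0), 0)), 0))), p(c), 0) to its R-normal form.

p(p(c))

1. m(h(p(m(0, h(m(c, p(0), 0)), 0))), p(c), 0)  →  m(h(p(p(0))), p(c), 0)   [R3 at 1.1.1]
2. m(h(p(p(0))), p(c), 0)  →  m(c, p(c), 0)   [R1 at 1]
3. m(c, p(c), 0)  →  p(p(c))   [R2 at ε]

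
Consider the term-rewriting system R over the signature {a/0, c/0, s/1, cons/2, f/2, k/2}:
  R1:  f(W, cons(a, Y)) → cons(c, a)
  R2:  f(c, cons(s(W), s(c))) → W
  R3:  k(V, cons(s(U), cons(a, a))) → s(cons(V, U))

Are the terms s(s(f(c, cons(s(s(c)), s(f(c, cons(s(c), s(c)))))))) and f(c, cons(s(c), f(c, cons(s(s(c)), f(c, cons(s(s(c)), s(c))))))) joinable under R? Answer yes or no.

no — NF(t₁) = s(s(s(c))), NF(t₂) = c

Reduce t₁ = s(s(f(c, cons(s(s(c)), s(f(c, cons(s(c), s(c)))))))):
1. s(s(f(c, cons(s(s(c)), s(f(c, cons(s(c), s(c))))))))  →  s(s(f(c, cons(s(s(c)), s(c)))))   [R2 at 1.1.2.2.1]
2. s(s(f(c, cons(s(s(c)), s(c)))))  →  s(s(s(c)))   [R2 at 1.1]

Reduce t₂ = f(c, cons(s(c), f(c, cons(s(s(c)), f(c, cons(s(s(c)), s(c))))))):
1. f(c, cons(s(c), f(c, cons(s(s(c)), f(c, cons(s(s(c)), s(c)))))))  →  f(c, cons(s(c), f(c, cons(s(s(c)), s(c)))))   [R2 at 2.2.2.2]
2. f(c, cons(s(c), f(c, cons(s(s(c)), s(c)))))  →  f(c, cons(s(c), s(c)))   [R2 at 2.2]
3. f(c, cons(s(c), s(c)))  →  c   [R2 at ε]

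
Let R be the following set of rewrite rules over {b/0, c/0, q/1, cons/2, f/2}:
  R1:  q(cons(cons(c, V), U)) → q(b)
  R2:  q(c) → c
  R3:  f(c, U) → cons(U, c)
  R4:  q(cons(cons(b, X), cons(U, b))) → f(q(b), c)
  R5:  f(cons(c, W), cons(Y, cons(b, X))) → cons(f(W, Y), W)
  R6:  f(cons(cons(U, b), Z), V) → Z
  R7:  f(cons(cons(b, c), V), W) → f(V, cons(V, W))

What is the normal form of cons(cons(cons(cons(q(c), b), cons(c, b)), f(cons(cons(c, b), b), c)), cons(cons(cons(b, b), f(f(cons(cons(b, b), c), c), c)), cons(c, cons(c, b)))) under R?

cons(cons(cons(cons(c, b), cons(c, b)), b), cons(cons(cons(b, b), cons(c, c)), cons(c, cons(c, b))))

1. cons(cons(cons(cons(q(c), b), cons(c, b)), f(cons(cons(c, b), b), c)), cons(cons(cons(b, b), f(f(cons(cons(b, b), c), c), c)), cons(c, cons(c, b))))  →  cons(cons(cons(cons(c, b), cons(c, b)), f(cons(cons(c, b), b), c)), cons(cons(cons(b, b), f(f(cons(cons(b, b), c), c), c)), cons(c, cons(c, b))))   [R2 at 1.1.1.1]
2. cons(cons(cons(cons(c, b), cons(c, b)), f(cons(cons(c, b), b), c)), cons(cons(cons(b, b), f(f(cons(cons(b, b), c), c), c)), cons(c, cons(c, b))))  →  cons(cons(cons(cons(c, b), cons(c, b)), b), cons(cons(cons(b, b), f(f(cons(cons(b, b), c), c), c)), cons(c, cons(c, b))))   [R6 at 1.2]
3. cons(cons(cons(cons(c, b), cons(c, b)), b), cons(cons(cons(b, b), f(f(cons(cons(b, b), c), c), c)), cons(c, cons(c, b))))  →  cons(cons(cons(cons(c, b), cons(c, b)), b), cons(cons(cons(b, b), f(c, c)), cons(c, cons(c, b))))   [R6 at 2.1.2.1]
4. cons(cons(cons(cons(c, b), cons(c, b)), b), cons(cons(cons(b, b), f(c, c)), cons(c, cons(c, b))))  →  cons(cons(cons(cons(c, b), cons(c, b)), b), cons(cons(cons(b, b), cons(c, c)), cons(c, cons(c, b))))   [R3 at 2.1.2]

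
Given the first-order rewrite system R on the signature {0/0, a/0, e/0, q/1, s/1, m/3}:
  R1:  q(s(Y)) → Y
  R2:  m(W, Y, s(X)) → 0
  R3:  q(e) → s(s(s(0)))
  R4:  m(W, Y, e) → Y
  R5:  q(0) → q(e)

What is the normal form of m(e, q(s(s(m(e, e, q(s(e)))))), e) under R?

1. m(e, q(s(s(m(e, e, q(s(e)))))), e)  →  q(s(s(m(e, e, q(s(e))))))   [R4 at ε]
2. q(s(s(m(e, e, q(s(e))))))  →  s(m(e, e, q(s(e))))   [R1 at ε]
3. s(m(e, e, q(s(e))))  →  s(m(e, e, e))   [R1 at 1.3]
4. s(m(e, e, e))  →  s(e)   [R4 at 1]

s(e)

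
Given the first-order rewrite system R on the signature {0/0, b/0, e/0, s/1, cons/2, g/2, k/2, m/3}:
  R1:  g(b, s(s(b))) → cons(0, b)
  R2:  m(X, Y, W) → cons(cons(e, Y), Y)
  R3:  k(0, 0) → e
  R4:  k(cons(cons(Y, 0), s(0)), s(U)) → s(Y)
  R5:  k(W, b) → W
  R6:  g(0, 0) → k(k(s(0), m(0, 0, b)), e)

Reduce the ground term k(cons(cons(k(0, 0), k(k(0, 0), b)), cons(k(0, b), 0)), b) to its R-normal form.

1. k(cons(cons(k(0, 0), k(k(0, 0), b)), cons(k(0, b), 0)), b)  →  cons(cons(k(0, 0), k(k(0, 0), b)), cons(k(0, b), 0))   [R5 at ε]
2. cons(cons(k(0, 0), k(k(0, 0), b)), cons(k(0, b), 0))  →  cons(cons(e, k(k(0, 0), b)), cons(k(0, b), 0))   [R3 at 1.1]
3. cons(cons(e, k(k(0, 0), b)), cons(k(0, b), 0))  →  cons(cons(e, k(0, 0)), cons(k(0, b), 0))   [R5 at 1.2]
4. cons(cons(e, k(0, 0)), cons(k(0, b), 0))  →  cons(cons(e, e), cons(k(0, b), 0))   [R3 at 1.2]
5. cons(cons(e, e), cons(k(0, b), 0))  →  cons(cons(e, e), cons(0, 0))   [R5 at 2.1]

cons(cons(e, e), cons(0, 0))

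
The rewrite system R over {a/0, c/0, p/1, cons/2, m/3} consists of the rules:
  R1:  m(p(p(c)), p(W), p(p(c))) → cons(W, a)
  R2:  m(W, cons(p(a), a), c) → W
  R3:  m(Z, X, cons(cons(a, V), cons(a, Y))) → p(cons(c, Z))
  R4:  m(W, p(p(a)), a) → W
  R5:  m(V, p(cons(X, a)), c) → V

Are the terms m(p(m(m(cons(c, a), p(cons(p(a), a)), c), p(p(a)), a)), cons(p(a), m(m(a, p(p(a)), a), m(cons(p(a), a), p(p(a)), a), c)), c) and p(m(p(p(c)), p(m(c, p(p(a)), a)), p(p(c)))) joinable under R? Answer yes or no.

yes — NF(t₁) = p(cons(c, a)), NF(t₂) = p(cons(c, a))

Reduce t₁ = m(p(m(m(cons(c, a), p(cons(p(a), a)), c), p(p(a)), a)), cons(p(a), m(m(a, p(p(a)), a), m(cons(p(a), a), p(p(a)), a), c)), c):
1. m(p(m(m(cons(c, a), p(cons(p(a), a)), c), p(p(a)), a)), cons(p(a), m(m(a, p(p(a)), a), m(cons(p(a), a), p(p(a)), a), c)), c)  →  m(p(m(cons(c, a), p(cons(p(a), a)), c)), cons(p(a), m(m(a, p(p(a)), a), m(cons(p(a), a), p(p(a)), a), c)), c)   [R4 at 1.1]
2. m(p(m(cons(c, a), p(cons(p(a), a)), c)), cons(p(a), m(m(a, p(p(a)), a), m(cons(p(a), a), p(p(a)), a), c)), c)  →  m(p(cons(c, a)), cons(p(a), m(m(a, p(p(a)), a), m(cons(p(a), a), p(p(a)), a), c)), c)   [R5 at 1.1]
3. m(p(cons(c, a)), cons(p(a), m(m(a, p(p(a)), a), m(cons(p(a), a), p(p(a)), a), c)), c)  →  m(p(cons(c, a)), cons(p(a), m(a, m(cons(p(a), a), p(p(a)), a), c)), c)   [R4 at 2.2.1]
4. m(p(cons(c, a)), cons(p(a), m(a, m(cons(p(a), a), p(p(a)), a), c)), c)  →  m(p(cons(c, a)), cons(p(a), m(a, cons(p(a), a), c)), c)   [R4 at 2.2.2]
5. m(p(cons(c, a)), cons(p(a), m(a, cons(p(a), a), c)), c)  →  m(p(cons(c, a)), cons(p(a), a), c)   [R2 at 2.2]
6. m(p(cons(c, a)), cons(p(a), a), c)  →  p(cons(c, a))   [R2 at ε]

Reduce t₂ = p(m(p(p(c)), p(m(c, p(p(a)), a)), p(p(c)))):
1. p(m(p(p(c)), p(m(c, p(p(a)), a)), p(p(c))))  →  p(cons(m(c, p(p(a)), a), a))   [R1 at 1]
2. p(cons(m(c, p(p(a)), a), a))  →  p(cons(c, a))   [R4 at 1.1]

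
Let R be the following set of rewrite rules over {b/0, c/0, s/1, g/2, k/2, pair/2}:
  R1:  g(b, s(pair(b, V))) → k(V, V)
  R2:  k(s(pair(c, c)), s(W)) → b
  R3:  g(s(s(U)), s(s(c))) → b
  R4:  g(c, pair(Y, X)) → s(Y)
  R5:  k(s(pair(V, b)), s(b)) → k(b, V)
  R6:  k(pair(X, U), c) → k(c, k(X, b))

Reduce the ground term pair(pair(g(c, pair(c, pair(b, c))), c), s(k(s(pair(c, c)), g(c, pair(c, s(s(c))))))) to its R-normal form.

1. pair(pair(g(c, pair(c, pair(b, c))), c), s(k(s(pair(c, c)), g(c, pair(c, s(s(c)))))))  →  pair(pair(s(c), c), s(k(s(pair(c, c)), g(c, pair(c, s(s(c)))))))   [R4 at 1.1]
2. pair(pair(s(c), c), s(k(s(pair(c, c)), g(c, pair(c, s(s(c)))))))  →  pair(pair(s(c), c), s(k(s(pair(c, c)), s(c))))   [R4 at 2.1.2]
3. pair(pair(s(c), c), s(k(s(pair(c, c)), s(c))))  →  pair(pair(s(c), c), s(b))   [R2 at 2.1]

pair(pair(s(c), c), s(b))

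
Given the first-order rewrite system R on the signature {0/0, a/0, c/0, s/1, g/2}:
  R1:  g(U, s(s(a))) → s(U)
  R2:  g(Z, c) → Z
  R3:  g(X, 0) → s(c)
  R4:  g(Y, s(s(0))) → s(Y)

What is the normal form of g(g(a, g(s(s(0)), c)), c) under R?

s(a)

1. g(g(a, g(s(s(0)), c)), c)  →  g(a, g(s(s(0)), c))   [R2 at ε]
2. g(a, g(s(s(0)), c))  →  g(a, s(s(0)))   [R2 at 2]
3. g(a, s(s(0)))  →  s(a)   [R4 at ε]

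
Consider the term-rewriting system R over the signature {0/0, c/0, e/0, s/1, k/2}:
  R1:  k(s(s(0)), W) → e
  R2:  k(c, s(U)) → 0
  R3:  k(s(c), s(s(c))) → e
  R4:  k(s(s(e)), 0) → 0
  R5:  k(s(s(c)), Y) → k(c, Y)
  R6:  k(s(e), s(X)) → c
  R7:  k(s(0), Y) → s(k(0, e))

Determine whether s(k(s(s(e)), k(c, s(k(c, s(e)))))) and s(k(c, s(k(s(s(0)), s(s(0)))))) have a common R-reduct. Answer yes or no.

Reduce t₁ = s(k(s(s(e)), k(c, s(k(c, s(e)))))):
1. s(k(s(s(e)), k(c, s(k(c, s(e))))))  →  s(k(s(s(e)), 0))   [R2 at 1.2]
2. s(k(s(s(e)), 0))  →  s(0)   [R4 at 1]

Reduce t₂ = s(k(c, s(k(s(s(0)), s(s(0)))))):
1. s(k(c, s(k(s(s(0)), s(s(0))))))  →  s(0)   [R2 at 1]

yes — NF(t₁) = s(0), NF(t₂) = s(0)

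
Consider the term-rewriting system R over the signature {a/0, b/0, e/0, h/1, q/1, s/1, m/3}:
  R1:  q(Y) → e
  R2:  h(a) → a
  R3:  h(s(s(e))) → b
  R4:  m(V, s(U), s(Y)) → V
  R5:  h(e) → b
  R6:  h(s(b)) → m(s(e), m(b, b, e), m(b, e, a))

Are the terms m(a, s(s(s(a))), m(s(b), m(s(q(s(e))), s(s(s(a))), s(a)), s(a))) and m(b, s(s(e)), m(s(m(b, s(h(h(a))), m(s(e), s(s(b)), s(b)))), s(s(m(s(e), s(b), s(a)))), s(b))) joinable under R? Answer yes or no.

no — NF(t₁) = a, NF(t₂) = b

Reduce t₁ = m(a, s(s(s(a))), m(s(b), m(s(q(s(e))), s(s(s(a))), s(a)), s(a))):
1. m(a, s(s(s(a))), m(s(b), m(s(q(s(e))), s(s(s(a))), s(a)), s(a)))  →  m(a, s(s(s(a))), m(s(b), s(q(s(e))), s(a)))   [R4 at 3.2]
2. m(a, s(s(s(a))), m(s(b), s(q(s(e))), s(a)))  →  m(a, s(s(s(a))), s(b))   [R4 at 3]
3. m(a, s(s(s(a))), s(b))  →  a   [R4 at ε]

Reduce t₂ = m(b, s(s(e)), m(s(m(b, s(h(h(a))), m(s(e), s(s(b)), s(b)))), s(s(m(s(e), s(b), s(a)))), s(b))):
1. m(b, s(s(e)), m(s(m(b, s(h(h(a))), m(s(e), s(s(b)), s(b)))), s(s(m(s(e), s(b), s(a)))), s(b)))  →  m(b, s(s(e)), s(m(b, s(h(h(a))), m(s(e), s(s(b)), s(b)))))   [R4 at 3]
2. m(b, s(s(e)), s(m(b, s(h(h(a))), m(s(e), s(s(b)), s(b)))))  →  b   [R4 at ε]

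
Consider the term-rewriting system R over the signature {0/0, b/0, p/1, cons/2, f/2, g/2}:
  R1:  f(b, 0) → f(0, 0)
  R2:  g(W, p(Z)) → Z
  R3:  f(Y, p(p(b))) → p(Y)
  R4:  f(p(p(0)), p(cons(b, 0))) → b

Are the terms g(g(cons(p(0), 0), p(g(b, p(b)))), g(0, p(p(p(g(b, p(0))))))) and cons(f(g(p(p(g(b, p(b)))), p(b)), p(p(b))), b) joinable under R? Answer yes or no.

no — NF(t₁) = p(0), NF(t₂) = cons(p(b), b)

Reduce t₁ = g(g(cons(p(0), 0), p(g(b, p(b)))), g(0, p(p(p(g(b, p(0))))))):
1. g(g(cons(p(0), 0), p(g(b, p(b)))), g(0, p(p(p(g(b, p(0)))))))  →  g(g(b, p(b)), g(0, p(p(p(g(b, p(0)))))))   [R2 at 1]
2. g(g(b, p(b)), g(0, p(p(p(g(b, p(0)))))))  →  g(b, g(0, p(p(p(g(b, p(0)))))))   [R2 at 1]
3. g(b, g(0, p(p(p(g(b, p(0)))))))  →  g(b, p(p(g(b, p(0)))))   [R2 at 2]
4. g(b, p(p(g(b, p(0)))))  →  p(g(b, p(0)))   [R2 at ε]
5. p(g(b, p(0)))  →  p(0)   [R2 at 1]

Reduce t₂ = cons(f(g(p(p(g(b, p(b)))), p(b)), p(p(b))), b):
1. cons(f(g(p(p(g(b, p(b)))), p(b)), p(p(b))), b)  →  cons(p(g(p(p(g(b, p(b)))), p(b))), b)   [R3 at 1]
2. cons(p(g(p(p(g(b, p(b)))), p(b))), b)  →  cons(p(b), b)   [R2 at 1.1]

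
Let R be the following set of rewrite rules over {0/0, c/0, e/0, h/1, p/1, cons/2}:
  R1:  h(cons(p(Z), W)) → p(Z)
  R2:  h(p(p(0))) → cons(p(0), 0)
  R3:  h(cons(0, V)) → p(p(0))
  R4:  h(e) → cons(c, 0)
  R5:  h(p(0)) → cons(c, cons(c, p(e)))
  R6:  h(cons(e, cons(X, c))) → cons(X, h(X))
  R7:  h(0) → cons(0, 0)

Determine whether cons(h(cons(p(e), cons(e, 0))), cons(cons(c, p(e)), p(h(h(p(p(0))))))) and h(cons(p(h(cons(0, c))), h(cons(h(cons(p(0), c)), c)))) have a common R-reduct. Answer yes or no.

Reduce t₁ = cons(h(cons(p(e), cons(e, 0))), cons(cons(c, p(e)), p(h(h(p(p(0))))))):
1. cons(h(cons(p(e), cons(e, 0))), cons(cons(c, p(e)), p(h(h(p(p(0)))))))  →  cons(p(e), cons(cons(c, p(e)), p(h(h(p(p(0)))))))   [R1 at 1]
2. cons(p(e), cons(cons(c, p(e)), p(h(h(p(p(0)))))))  →  cons(p(e), cons(cons(c, p(e)), p(h(cons(p(0), 0)))))   [R2 at 2.2.1.1]
3. cons(p(e), cons(cons(c, p(e)), p(h(cons(p(0), 0)))))  →  cons(p(e), cons(cons(c, p(e)), p(p(0))))   [R1 at 2.2.1]

Reduce t₂ = h(cons(p(h(cons(0, c))), h(cons(h(cons(p(0), c)), c)))):
1. h(cons(p(h(cons(0, c))), h(cons(h(cons(p(0), c)), c))))  →  p(h(cons(0, c)))   [R1 at ε]
2. p(h(cons(0, c)))  →  p(p(p(0)))   [R3 at 1]

no — NF(t₁) = cons(p(e), cons(cons(c, p(e)), p(p(0)))), NF(t₂) = p(p(p(0)))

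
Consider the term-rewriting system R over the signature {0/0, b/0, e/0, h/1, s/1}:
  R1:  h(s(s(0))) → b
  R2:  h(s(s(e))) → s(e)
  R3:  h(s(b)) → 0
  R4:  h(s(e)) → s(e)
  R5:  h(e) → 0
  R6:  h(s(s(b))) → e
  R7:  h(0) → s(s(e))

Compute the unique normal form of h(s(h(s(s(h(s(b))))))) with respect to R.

0

1. h(s(h(s(s(h(s(b)))))))  →  h(s(h(s(s(0)))))   [R3 at 1.1.1.1.1]
2. h(s(h(s(s(0)))))  →  h(s(b))   [R1 at 1.1]
3. h(s(b))  →  0   [R3 at ε]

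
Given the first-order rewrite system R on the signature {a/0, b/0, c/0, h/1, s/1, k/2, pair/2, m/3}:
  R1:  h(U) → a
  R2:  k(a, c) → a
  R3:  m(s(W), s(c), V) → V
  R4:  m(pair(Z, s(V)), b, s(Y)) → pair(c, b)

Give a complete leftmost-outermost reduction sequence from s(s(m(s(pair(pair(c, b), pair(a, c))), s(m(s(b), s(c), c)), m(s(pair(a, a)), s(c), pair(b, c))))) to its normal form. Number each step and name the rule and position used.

s(s(pair(b, c)))

1. s(s(m(s(pair(pair(c, b), pair(a, c))), s(m(s(b), s(c), c)), m(s(pair(a, a)), s(c), pair(b, c)))))  →  s(s(m(s(pair(pair(c, b), pair(a, c))), s(c), m(s(pair(a, a)), s(c), pair(b, c)))))   [R3 at 1.1.2.1]
2. s(s(m(s(pair(pair(c, b), pair(a, c))), s(c), m(s(pair(a, a)), s(c), pair(b, c)))))  →  s(s(m(s(pair(a, a)), s(c), pair(b, c))))   [R3 at 1.1]
3. s(s(m(s(pair(a, a)), s(c), pair(b, c))))  →  s(s(pair(b, c)))   [R3 at 1.1]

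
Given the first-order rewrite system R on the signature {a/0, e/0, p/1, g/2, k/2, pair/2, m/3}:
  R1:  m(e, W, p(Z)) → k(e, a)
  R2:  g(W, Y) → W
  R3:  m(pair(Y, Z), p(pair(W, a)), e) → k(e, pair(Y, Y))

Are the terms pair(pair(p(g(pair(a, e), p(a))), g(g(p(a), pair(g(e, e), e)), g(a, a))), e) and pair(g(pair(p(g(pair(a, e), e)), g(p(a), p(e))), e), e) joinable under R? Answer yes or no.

Reduce t₁ = pair(pair(p(g(pair(a, e), p(a))), g(g(p(a), pair(g(e, e), e)), g(a, a))), e):
1. pair(pair(p(g(pair(a, e), p(a))), g(g(p(a), pair(g(e, e), e)), g(a, a))), e)  →  pair(pair(p(pair(a, e)), g(g(p(a), pair(g(e, e), e)), g(a, a))), e)   [R2 at 1.1.1]
2. pair(pair(p(pair(a, e)), g(g(p(a), pair(g(e, e), e)), g(a, a))), e)  →  pair(pair(p(pair(a, e)), g(p(a), pair(g(e, e), e))), e)   [R2 at 1.2]
3. pair(pair(p(pair(a, e)), g(p(a), pair(g(e, e), e))), e)  →  pair(pair(p(pair(a, e)), p(a)), e)   [R2 at 1.2]

Reduce t₂ = pair(g(pair(p(g(pair(a, e), e)), g(p(a), p(e))), e), e):
1. pair(g(pair(p(g(pair(a, e), e)), g(p(a), p(e))), e), e)  →  pair(pair(p(g(pair(a, e), e)), g(p(a), p(e))), e)   [R2 at 1]
2. pair(pair(p(g(pair(a, e), e)), g(p(a), p(e))), e)  →  pair(pair(p(pair(a, e)), g(p(a), p(e))), e)   [R2 at 1.1.1]
3. pair(pair(p(pair(a, e)), g(p(a), p(e))), e)  →  pair(pair(p(pair(a, e)), p(a)), e)   [R2 at 1.2]

yes — NF(t₁) = pair(pair(p(pair(a, e)), p(a)), e), NF(t₂) = pair(pair(p(pair(a, e)), p(a)), e)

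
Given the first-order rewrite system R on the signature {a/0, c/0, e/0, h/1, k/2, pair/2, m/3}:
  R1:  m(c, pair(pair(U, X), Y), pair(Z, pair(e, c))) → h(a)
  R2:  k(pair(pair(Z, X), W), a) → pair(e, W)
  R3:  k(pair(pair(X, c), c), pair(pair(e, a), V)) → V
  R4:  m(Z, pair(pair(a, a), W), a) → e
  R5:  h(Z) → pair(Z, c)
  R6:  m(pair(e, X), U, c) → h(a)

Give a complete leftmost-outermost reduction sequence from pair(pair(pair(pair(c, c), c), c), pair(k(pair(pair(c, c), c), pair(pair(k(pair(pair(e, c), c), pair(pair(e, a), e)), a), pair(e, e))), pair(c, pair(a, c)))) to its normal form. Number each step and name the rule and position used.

pair(pair(pair(pair(c, c), c), c), pair(pair(e, e), pair(c, pair(a, c))))

1. pair(pair(pair(pair(c, c), c), c), pair(k(pair(pair(c, c), c), pair(pair(k(pair(pair(e, c), c), pair(pair(e, a), e)), a), pair(e, e))), pair(c, pair(a, c))))  →  pair(pair(pair(pair(c, c), c), c), pair(k(pair(pair(c, c), c), pair(pair(e, a), pair(e, e))), pair(c, pair(a, c))))   [R3 at 2.1.2.1.1]
2. pair(pair(pair(pair(c, c), c), c), pair(k(pair(pair(c, c), c), pair(pair(e, a), pair(e, e))), pair(c, pair(a, c))))  →  pair(pair(pair(pair(c, c), c), c), pair(pair(e, e), pair(c, pair(a, c))))   [R3 at 2.1]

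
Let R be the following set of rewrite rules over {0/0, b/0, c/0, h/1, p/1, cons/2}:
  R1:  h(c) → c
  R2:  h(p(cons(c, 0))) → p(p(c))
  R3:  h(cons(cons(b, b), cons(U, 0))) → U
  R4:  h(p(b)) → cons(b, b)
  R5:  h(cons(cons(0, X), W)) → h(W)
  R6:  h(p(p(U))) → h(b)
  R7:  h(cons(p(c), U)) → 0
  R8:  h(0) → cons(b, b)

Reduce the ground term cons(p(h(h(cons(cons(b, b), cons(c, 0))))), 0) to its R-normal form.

cons(p(c), 0)

1. cons(p(h(h(cons(cons(b, b), cons(c, 0))))), 0)  →  cons(p(h(c)), 0)   [R3 at 1.1.1]
2. cons(p(h(c)), 0)  →  cons(p(c), 0)   [R1 at 1.1]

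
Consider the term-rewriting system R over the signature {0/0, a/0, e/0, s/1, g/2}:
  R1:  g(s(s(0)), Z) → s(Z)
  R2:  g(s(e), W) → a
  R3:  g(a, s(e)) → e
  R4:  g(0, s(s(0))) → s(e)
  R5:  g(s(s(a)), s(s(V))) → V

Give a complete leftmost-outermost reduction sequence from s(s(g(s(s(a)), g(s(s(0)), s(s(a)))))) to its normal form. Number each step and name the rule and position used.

s(s(s(a)))

1. s(s(g(s(s(a)), g(s(s(0)), s(s(a))))))  →  s(s(g(s(s(a)), s(s(s(a))))))   [R1 at 1.1.2]
2. s(s(g(s(s(a)), s(s(s(a))))))  →  s(s(s(a)))   [R5 at 1.1]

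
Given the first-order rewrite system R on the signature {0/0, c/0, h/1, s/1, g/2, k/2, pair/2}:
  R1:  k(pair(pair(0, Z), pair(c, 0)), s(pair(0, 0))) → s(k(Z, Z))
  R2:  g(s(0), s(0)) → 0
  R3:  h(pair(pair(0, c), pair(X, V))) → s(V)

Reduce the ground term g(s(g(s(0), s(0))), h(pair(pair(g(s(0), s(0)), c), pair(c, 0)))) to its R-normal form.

0

1. g(s(g(s(0), s(0))), h(pair(pair(g(s(0), s(0)), c), pair(c, 0))))  →  g(s(0), h(pair(pair(g(s(0), s(0)), c), pair(c, 0))))   [R2 at 1.1]
2. g(s(0), h(pair(pair(g(s(0), s(0)), c), pair(c, 0))))  →  g(s(0), h(pair(pair(0, c), pair(c, 0))))   [R2 at 2.1.1.1]
3. g(s(0), h(pair(pair(0, c), pair(c, 0))))  →  g(s(0), s(0))   [R3 at 2]
4. g(s(0), s(0))  →  0   [R2 at ε]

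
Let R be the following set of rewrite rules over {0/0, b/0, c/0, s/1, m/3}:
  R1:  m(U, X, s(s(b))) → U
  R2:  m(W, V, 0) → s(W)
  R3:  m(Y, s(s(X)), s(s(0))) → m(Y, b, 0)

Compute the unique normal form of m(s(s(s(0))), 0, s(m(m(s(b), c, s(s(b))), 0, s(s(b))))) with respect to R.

s(s(s(0)))

1. m(s(s(s(0))), 0, s(m(m(s(b), c, s(s(b))), 0, s(s(b)))))  →  m(s(s(s(0))), 0, s(m(s(b), c, s(s(b)))))   [R1 at 3.1]
2. m(s(s(s(0))), 0, s(m(s(b), c, s(s(b)))))  →  m(s(s(s(0))), 0, s(s(b)))   [R1 at 3.1]
3. m(s(s(s(0))), 0, s(s(b)))  →  s(s(s(0)))   [R1 at ε]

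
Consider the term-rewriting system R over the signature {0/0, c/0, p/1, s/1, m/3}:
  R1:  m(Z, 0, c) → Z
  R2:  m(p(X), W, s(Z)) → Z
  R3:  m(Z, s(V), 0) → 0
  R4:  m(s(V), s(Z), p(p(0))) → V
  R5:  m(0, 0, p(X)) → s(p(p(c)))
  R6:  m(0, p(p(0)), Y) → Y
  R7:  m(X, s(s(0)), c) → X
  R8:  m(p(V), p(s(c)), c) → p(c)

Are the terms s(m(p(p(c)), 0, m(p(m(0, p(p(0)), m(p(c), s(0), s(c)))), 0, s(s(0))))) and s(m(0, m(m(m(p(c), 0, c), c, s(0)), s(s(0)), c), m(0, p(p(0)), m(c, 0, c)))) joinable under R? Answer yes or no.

Reduce t₁ = s(m(p(p(c)), 0, m(p(m(0, p(p(0)), m(p(c), s(0), s(c)))), 0, s(s(0))))):
1. s(m(p(p(c)), 0, m(p(m(0, p(p(0)), m(p(c), s(0), s(c)))), 0, s(s(0)))))  →  s(m(p(p(c)), 0, s(0)))   [R2 at 1.3]
2. s(m(p(p(c)), 0, s(0)))  →  s(0)   [R2 at 1]

Reduce t₂ = s(m(0, m(m(m(p(c), 0, c), c, s(0)), s(s(0)), c), m(0, p(p(0)), m(c, 0, c)))):
1. s(m(0, m(m(m(p(c), 0, c), c, s(0)), s(s(0)), c), m(0, p(p(0)), m(c, 0, c))))  →  s(m(0, m(m(p(c), 0, c), c, s(0)), m(0, p(p(0)), m(c, 0, c))))   [R7 at 1.2]
2. s(m(0, m(m(p(c), 0, c), c, s(0)), m(0, p(p(0)), m(c, 0, c))))  →  s(m(0, m(p(c), c, s(0)), m(0, p(p(0)), m(c, 0, c))))   [R1 at 1.2.1]
3. s(m(0, m(p(c), c, s(0)), m(0, p(p(0)), m(c, 0, c))))  →  s(m(0, 0, m(0, p(p(0)), m(c, 0, c))))   [R2 at 1.2]
4. s(m(0, 0, m(0, p(p(0)), m(c, 0, c))))  →  s(m(0, 0, m(c, 0, c)))   [R6 at 1.3]
5. s(m(0, 0, m(c, 0, c)))  →  s(m(0, 0, c))   [R1 at 1.3]
6. s(m(0, 0, c))  →  s(0)   [R1 at 1]

yes — NF(t₁) = s(0), NF(t₂) = s(0)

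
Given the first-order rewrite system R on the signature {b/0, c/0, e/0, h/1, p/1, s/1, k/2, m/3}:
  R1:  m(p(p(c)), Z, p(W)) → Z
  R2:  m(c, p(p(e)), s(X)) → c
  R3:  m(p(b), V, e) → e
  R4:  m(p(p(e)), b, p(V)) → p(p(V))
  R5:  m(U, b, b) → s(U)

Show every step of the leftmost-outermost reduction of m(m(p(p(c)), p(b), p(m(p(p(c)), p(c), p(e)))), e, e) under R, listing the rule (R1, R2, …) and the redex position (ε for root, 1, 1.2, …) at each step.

1. m(m(p(p(c)), p(b), p(m(p(p(c)), p(c), p(e)))), e, e)  →  m(p(b), e, e)   [R1 at 1]
2. m(p(b), e, e)  →  e   [R3 at ε]

e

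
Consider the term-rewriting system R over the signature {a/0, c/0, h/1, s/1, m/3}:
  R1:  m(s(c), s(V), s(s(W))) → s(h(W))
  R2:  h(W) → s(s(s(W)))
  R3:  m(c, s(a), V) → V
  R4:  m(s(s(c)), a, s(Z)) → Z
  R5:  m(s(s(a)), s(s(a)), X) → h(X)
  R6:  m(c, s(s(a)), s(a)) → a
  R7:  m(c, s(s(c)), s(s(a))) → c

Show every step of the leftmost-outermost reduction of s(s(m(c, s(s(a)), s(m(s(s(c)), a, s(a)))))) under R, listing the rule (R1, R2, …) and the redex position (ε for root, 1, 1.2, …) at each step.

1. s(s(m(c, s(s(a)), s(m(s(s(c)), a, s(a))))))  →  s(s(m(c, s(s(a)), s(a))))   [R4 at 1.1.3.1]
2. s(s(m(c, s(s(a)), s(a))))  →  s(s(a))   [R6 at 1.1]

s(s(a))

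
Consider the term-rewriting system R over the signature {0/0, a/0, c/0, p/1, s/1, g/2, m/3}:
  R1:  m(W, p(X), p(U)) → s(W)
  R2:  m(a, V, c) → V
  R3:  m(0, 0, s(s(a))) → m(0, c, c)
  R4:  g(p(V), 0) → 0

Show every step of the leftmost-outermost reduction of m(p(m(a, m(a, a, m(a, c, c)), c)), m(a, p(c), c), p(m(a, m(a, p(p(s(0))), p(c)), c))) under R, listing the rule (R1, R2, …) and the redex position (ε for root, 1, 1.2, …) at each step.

1. m(p(m(a, m(a, a, m(a, c, c)), c)), m(a, p(c), c), p(m(a, m(a, p(p(s(0))), p(c)), c)))  →  m(p(m(a, a, m(a, c, c))), m(a, p(c), c), p(m(a, m(a, p(p(s(0))), p(c)), c)))   [R2 at 1.1]
2. m(p(m(a, a, m(a, c, c))), m(a, p(c), c), p(m(a, m(a, p(p(s(0))), p(c)), c)))  →  m(p(m(a, a, c)), m(a, p(c), c), p(m(a, m(a, p(p(s(0))), p(c)), c)))   [R2 at 1.1.3]
3. m(p(m(a, a, c)), m(a, p(c), c), p(m(a, m(a, p(p(s(0))), p(c)), c)))  →  m(p(a), m(a, p(c), c), p(m(a, m(a, p(p(s(0))), p(c)), c)))   [R2 at 1.1]
4. m(p(a), m(a, p(c), c), p(m(a, m(a, p(p(s(0))), p(c)), c)))  →  m(p(a), p(c), p(m(a, m(a, p(p(s(0))), p(c)), c)))   [R2 at 2]
5. m(p(a), p(c), p(m(a, m(a, p(p(s(0))), p(c)), c)))  →  s(p(a))   [R1 at ε]

s(p(a))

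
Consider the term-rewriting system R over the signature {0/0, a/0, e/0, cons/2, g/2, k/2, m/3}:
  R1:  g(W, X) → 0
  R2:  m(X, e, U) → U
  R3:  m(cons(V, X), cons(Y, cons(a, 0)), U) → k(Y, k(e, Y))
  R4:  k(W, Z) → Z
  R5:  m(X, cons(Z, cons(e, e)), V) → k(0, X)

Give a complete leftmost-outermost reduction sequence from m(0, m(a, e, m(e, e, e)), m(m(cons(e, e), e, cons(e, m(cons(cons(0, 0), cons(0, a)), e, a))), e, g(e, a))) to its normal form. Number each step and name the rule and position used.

1. m(0, m(a, e, m(e, e, e)), m(m(cons(e, e), e, cons(e, m(cons(cons(0, 0), cons(0, a)), e, a))), e, g(e, a)))  →  m(0, m(e, e, e), m(m(cons(e, e), e, cons(e, m(cons(cons(0, 0), cons(0, a)), e, a))), e, g(e, a)))   [R2 at 2]
2. m(0, m(e, e, e), m(m(cons(e, e), e, cons(e, m(cons(cons(0, 0), cons(0, a)), e, a))), e, g(e, a)))  →  m(0, e, m(m(cons(e, e), e, cons(e, m(cons(cons(0, 0), cons(0, a)), e, a))), e, g(e, a)))   [R2 at 2]
3. m(0, e, m(m(cons(e, e), e, cons(e, m(cons(cons(0, 0), cons(0, a)), e, a))), e, g(e, a)))  →  m(m(cons(e, e), e, cons(e, m(cons(cons(0, 0), cons(0, a)), e, a))), e, g(e, a))   [R2 at ε]
4. m(m(cons(e, e), e, cons(e, m(cons(cons(0, 0), cons(0, a)), e, a))), e, g(e, a))  →  g(e, a)   [R2 at ε]
5. g(e, a)  →  0   [R1 at ε]

0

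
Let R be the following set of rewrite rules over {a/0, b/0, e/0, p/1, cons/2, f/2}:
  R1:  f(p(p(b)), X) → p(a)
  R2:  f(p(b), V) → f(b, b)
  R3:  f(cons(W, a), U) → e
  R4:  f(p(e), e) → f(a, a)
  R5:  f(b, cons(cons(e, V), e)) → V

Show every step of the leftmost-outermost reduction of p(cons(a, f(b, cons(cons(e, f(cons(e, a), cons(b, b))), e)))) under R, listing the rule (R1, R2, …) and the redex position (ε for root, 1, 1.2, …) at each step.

p(cons(a, e))

1. p(cons(a, f(b, cons(cons(e, f(cons(e, a), cons(b, b))), e))))  →  p(cons(a, f(cons(e, a), cons(b, b))))   [R5 at 1.2]
2. p(cons(a, f(cons(e, a), cons(b, b))))  →  p(cons(a, e))   [R3 at 1.2]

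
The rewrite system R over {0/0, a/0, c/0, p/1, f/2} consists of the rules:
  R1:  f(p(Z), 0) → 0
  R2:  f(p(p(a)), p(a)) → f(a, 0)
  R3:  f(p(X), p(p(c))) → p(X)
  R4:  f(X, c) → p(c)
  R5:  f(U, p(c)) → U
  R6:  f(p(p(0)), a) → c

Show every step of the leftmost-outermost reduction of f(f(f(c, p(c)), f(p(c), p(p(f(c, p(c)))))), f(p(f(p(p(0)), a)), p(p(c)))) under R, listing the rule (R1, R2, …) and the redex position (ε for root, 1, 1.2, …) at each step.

1. f(f(f(c, p(c)), f(p(c), p(p(f(c, p(c)))))), f(p(f(p(p(0)), a)), p(p(c))))  →  f(f(c, f(p(c), p(p(f(c, p(c)))))), f(p(f(p(p(0)), a)), p(p(c))))   [R5 at 1.1]
2. f(f(c, f(p(c), p(p(f(c, p(c)))))), f(p(f(p(p(0)), a)), p(p(c))))  →  f(f(c, f(p(c), p(p(c)))), f(p(f(p(p(0)), a)), p(p(c))))   [R5 at 1.2.2.1.1]
3. f(f(c, f(p(c), p(p(c)))), f(p(f(p(p(0)), a)), p(p(c))))  →  f(f(c, p(c)), f(p(f(p(p(0)), a)), p(p(c))))   [R3 at 1.2]
4. f(f(c, p(c)), f(p(f(p(p(0)), a)), p(p(c))))  →  f(c, f(p(f(p(p(0)), a)), p(p(c))))   [R5 at 1]
5. f(c, f(p(f(p(p(0)), a)), p(p(c))))  →  f(c, p(f(p(p(0)), a)))   [R3 at 2]
6. f(c, p(f(p(p(0)), a)))  →  f(c, p(c))   [R6 at 2.1]
7. f(c, p(c))  →  c   [R5 at ε]

c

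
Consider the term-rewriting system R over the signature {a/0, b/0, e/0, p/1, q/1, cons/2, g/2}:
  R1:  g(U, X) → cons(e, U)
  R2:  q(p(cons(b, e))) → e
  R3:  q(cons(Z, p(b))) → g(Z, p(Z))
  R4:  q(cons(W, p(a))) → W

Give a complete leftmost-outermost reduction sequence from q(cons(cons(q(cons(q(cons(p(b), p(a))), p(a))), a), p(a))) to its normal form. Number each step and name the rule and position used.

cons(p(b), a)

1. q(cons(cons(q(cons(q(cons(p(b), p(a))), p(a))), a), p(a)))  →  cons(q(cons(q(cons(p(b), p(a))), p(a))), a)   [R4 at ε]
2. cons(q(cons(q(cons(p(b), p(a))), p(a))), a)  →  cons(q(cons(p(b), p(a))), a)   [R4 at 1]
3. cons(q(cons(p(b), p(a))), a)  →  cons(p(b), a)   [R4 at 1]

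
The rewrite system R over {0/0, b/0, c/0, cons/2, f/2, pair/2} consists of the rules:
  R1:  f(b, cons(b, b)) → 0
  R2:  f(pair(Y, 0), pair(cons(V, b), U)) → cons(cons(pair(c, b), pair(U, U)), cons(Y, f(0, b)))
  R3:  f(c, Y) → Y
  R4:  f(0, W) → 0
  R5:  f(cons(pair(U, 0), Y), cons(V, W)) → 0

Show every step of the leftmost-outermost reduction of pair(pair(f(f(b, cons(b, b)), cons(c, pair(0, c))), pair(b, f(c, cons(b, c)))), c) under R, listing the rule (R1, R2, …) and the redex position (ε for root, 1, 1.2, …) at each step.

1. pair(pair(f(f(b, cons(b, b)), cons(c, pair(0, c))), pair(b, f(c, cons(b, c)))), c)  →  pair(pair(f(0, cons(c, pair(0, c))), pair(b, f(c, cons(b, c)))), c)   [R1 at 1.1.1]
2. pair(pair(f(0, cons(c, pair(0, c))), pair(b, f(c, cons(b, c)))), c)  →  pair(pair(0, pair(b, f(c, cons(b, c)))), c)   [R4 at 1.1]
3. pair(pair(0, pair(b, f(c, cons(b, c)))), c)  →  pair(pair(0, pair(b, cons(b, c))), c)   [R3 at 1.2.2]

pair(pair(0, pair(b, cons(b, c))), c)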